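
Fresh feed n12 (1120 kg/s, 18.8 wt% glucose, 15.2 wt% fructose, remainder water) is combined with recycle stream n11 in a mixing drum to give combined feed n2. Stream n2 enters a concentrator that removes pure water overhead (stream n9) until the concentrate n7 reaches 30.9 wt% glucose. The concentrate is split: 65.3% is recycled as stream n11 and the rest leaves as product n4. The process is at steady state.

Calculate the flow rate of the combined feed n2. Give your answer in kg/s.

Overall glucose balance (none leaves overhead): glucose in fresh feed = glucose in product, i.e. 1120×0.188 = (1−0.653)·n7·0.309.
n7 = 210.56/(0.309×0.347) = 1963.8 kg/s.
Recycle n11 = 0.653×1963.8 = 1282.3 kg/s.
Combined feed n2 = 1120 + 1282.3 = 2402.3 kg/s.

2402 kg/s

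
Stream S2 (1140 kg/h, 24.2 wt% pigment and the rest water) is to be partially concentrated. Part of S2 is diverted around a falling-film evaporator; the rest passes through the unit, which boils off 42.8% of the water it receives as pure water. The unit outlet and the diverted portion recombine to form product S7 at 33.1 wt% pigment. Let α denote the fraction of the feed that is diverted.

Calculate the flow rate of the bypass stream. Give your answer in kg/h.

All 1140×0.242 = 275.88 kg/h of pigment reaches S7, so S7 = 275.88/0.331 = 833.47 kg/h and vapour = 306.53 kg/h.
The evaporator receives (1−α)·1140 of feed at 0.758 water and removes 0.428 of that water:
0.428×0.758×(1−α)×1140 = 306.53
(1−α) = 306.53/369.84 = 0.8288;  α = 0.1712.
Bypass flow = 0.1712×1140 = 195.17 kg/h.

195.2 kg/h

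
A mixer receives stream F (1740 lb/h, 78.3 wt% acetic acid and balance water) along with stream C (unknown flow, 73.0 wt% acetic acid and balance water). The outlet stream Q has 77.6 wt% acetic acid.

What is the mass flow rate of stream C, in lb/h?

264.8 lb/h

Let C be the unknown flow. Total out = 1740 + C.
acetic acid balance: 1362.4 + 0.730·C = 0.776·(1740 + C)
(0.730 − 0.776)·C = 0.776×1740 − 1362.4 = -12.18
C = -12.18 / -0.046 = 264.78 lb/h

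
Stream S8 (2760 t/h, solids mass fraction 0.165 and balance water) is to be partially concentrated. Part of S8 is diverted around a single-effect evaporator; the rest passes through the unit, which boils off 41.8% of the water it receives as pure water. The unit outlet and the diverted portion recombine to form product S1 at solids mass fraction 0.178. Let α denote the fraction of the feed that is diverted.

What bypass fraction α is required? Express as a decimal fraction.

0.791

All 2760×0.165 = 455.4 t/h of solids reaches S1, so S1 = 455.4/0.178 = 2558.4 t/h and vapour = 201.57 t/h.
The evaporator receives (1−α)·2760 of feed at 0.835 water and removes 0.418 of that water:
0.418×0.835×(1−α)×2760 = 201.57
(1−α) = 201.57/963.32 = 0.2092;  α = 0.7908.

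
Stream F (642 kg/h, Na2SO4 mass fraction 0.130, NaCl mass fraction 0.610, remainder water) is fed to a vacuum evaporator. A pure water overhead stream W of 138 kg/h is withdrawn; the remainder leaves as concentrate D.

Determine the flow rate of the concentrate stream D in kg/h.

Concentrate = 642 − 138 = 504 kg/h.

504 kg/h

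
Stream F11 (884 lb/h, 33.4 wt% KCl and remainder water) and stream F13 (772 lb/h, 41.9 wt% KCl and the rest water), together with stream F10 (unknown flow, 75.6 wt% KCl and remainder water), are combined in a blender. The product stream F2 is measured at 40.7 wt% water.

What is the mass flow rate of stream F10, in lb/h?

2229 lb/h

Let F10 be the unknown flow. Total out = 1656 + F10.
water balance: 1037.3 + 0.244·F10 = 0.407·(1656 + F10)
(0.244 − 0.407)·F10 = 0.407×1656 − 1037.3 = -363.28
F10 = -363.28 / -0.163 = 2228.7 lb/h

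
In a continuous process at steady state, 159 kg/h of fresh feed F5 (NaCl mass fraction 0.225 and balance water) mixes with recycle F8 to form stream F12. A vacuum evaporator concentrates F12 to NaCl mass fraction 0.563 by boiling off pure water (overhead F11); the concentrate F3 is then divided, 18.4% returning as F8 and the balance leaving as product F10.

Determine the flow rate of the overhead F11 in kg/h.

Overall NaCl balance (none leaves overhead): NaCl in fresh feed = NaCl in product, i.e. 159×0.225 = (1−0.184)·F3·0.563.
F3 = 35.775/(0.563×0.816) = 77.872 kg/h.
Recycle F8 = 0.184×77.872 = 14.328 kg/h.
Combined feed F12 = 159 + 14.328 = 173.33 kg/h.
Overhead F11 = F12 − F3 = 173.33 − 77.872 = 95.456 kg/h.

95.46 kg/h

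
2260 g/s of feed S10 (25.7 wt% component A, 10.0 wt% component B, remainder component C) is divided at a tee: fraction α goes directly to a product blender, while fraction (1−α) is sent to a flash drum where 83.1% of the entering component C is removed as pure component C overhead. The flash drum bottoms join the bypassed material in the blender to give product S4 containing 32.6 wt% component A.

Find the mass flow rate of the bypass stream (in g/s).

1365 g/s

All 2260×0.257 = 580.82 g/s of component A reaches S4, so S4 = 580.82/0.326 = 1781.7 g/s and vapour = 478.34 g/s.
The evaporator receives (1−α)·2260 of feed at 0.643 component C and removes 0.831 of that component C:
0.831×0.643×(1−α)×2260 = 478.34
(1−α) = 478.34/1207.6 = 0.3961;  α = 0.6039.
Bypass flow = 0.6039×2260 = 1364.8 g/s.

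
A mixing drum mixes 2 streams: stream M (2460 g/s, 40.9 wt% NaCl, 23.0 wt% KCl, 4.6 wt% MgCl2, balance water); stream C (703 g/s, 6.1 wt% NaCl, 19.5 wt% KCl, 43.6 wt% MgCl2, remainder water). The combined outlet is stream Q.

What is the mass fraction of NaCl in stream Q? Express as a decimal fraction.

Total flow out = 2460 + 703 = 3163 g/s.
NaCl in = 2460×0.409 + 703×0.061 = 1049 g/s.
NaCl mass fraction in Q = 1049/3163 = 0.332.

0.332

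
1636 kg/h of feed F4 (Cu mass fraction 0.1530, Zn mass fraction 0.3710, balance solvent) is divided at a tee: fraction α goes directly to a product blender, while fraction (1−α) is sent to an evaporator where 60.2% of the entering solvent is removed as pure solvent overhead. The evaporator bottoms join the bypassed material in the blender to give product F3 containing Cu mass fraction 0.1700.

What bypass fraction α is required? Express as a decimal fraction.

0.651

All 1636×0.153 = 250.31 kg/h of Cu reaches F3, so F3 = 250.31/0.170 = 1472.4 kg/h and vapour = 163.6 kg/h.
The evaporator receives (1−α)·1636 of feed at 0.476 solvent and removes 0.602 of that solvent:
0.602×0.476×(1−α)×1636 = 163.6
(1−α) = 163.6/468.8 = 0.3490;  α = 0.6510.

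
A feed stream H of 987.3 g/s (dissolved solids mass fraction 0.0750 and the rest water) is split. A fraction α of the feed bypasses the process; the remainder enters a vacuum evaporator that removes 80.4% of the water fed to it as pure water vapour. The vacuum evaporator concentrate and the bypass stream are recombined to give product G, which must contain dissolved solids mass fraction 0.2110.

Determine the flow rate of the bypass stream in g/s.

All 987.3×0.075 = 74.047 g/s of dissolved solids reaches G, so G = 74.047/0.211 = 350.94 g/s and vapour = 636.36 g/s.
The evaporator receives (1−α)·987.3 of feed at 0.925 water and removes 0.804 of that water:
0.804×0.925×(1−α)×987.3 = 636.36
(1−α) = 636.36/734.26 = 0.8667;  α = 0.1333.
Bypass flow = 0.1333×987.3 = 131.63 g/s.

131.6 g/s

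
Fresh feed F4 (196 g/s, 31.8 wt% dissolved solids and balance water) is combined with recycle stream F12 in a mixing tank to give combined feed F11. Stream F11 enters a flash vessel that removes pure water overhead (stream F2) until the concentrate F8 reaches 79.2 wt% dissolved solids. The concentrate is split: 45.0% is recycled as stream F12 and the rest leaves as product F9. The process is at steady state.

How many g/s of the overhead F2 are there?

Overall dissolved solids balance (none leaves overhead): dissolved solids in fresh feed = dissolved solids in product, i.e. 196×0.318 = (1−0.450)·F8·0.792.
F8 = 62.328/(0.792×0.550) = 143.09 g/s.
Recycle F12 = 0.450×143.09 = 64.388 g/s.
Combined feed F11 = 196 + 64.388 = 260.39 g/s.
Overhead F2 = F11 − F8 = 260.39 − 143.09 = 117.3 g/s.

117.3 g/s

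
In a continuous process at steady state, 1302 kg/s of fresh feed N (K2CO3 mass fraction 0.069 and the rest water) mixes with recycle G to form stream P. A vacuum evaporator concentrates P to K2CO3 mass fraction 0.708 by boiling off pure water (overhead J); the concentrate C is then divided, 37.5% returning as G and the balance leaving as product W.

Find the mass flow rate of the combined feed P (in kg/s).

1378 kg/s

Overall K2CO3 balance (none leaves overhead): K2CO3 in fresh feed = K2CO3 in product, i.e. 1302×0.069 = (1−0.375)·C·0.708.
C = 89.838/(0.708×0.625) = 203.02 kg/s.
Recycle G = 0.375×203.02 = 76.134 kg/s.
Combined feed P = 1302 + 76.134 = 1378.1 kg/s.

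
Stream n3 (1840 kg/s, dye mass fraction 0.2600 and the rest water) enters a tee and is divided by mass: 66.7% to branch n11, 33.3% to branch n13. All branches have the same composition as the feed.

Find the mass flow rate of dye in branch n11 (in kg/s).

319.1 kg/s

Branch n11 total = 0.667×1840 = 1227.3 kg/s.
dye in n11 = 0.260×1227.3 = 319.09 kg/s.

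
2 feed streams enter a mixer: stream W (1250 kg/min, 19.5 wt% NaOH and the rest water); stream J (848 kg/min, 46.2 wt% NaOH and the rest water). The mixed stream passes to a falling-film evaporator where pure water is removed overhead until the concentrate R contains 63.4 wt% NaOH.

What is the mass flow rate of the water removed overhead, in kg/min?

1096 kg/min

NaOH entering = 1250×0.195 + 848×0.462 = 635.53 kg/min.
All NaOH reports to R, so R = 635.53/0.634 = 1002.4 kg/min.
Total feed = 2098 kg/min; overhead = 2098 − 1002.4 = 1095.6 kg/min.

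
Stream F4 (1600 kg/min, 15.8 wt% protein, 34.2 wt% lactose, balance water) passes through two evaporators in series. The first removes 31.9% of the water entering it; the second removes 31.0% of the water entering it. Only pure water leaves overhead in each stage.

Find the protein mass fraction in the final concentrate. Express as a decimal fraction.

water in feed = 1600×0.500 = 800 kg/min.
After stage 1: water left = (1−0.319)×800 = 544.8; stream total = 1344.8 kg/min.
After stage 2: water left = (1−0.310)×544.8 = 375.91; final concentrate = 1175.9 kg/min.
protein fraction = 252.8/1175.9 = 0.215.

0.215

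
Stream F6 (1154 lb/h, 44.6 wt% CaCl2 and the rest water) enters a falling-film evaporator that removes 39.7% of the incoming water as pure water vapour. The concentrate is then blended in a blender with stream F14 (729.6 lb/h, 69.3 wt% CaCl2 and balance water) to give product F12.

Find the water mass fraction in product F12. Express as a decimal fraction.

Vapour removed = 0.397×0.554×1154 = 253.81 lb/h; concentrate = 900.19 lb/h.
water reaching the mixer = 385.51 (from concentrate) + 729.6×0.307 = 609.49 lb/h.
Product flow = 900.19 + 729.6 = 1629.8 lb/h; water fraction = 0.374.

0.374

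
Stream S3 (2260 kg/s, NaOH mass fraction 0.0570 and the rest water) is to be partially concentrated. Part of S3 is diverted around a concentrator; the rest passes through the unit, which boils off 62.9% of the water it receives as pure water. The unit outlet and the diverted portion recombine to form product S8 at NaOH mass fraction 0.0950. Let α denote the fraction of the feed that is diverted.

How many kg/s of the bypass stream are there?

735.9 kg/s

All 2260×0.057 = 128.82 kg/s of NaOH reaches S8, so S8 = 128.82/0.095 = 1356 kg/s and vapour = 904 kg/s.
The evaporator receives (1−α)·2260 of feed at 0.943 water and removes 0.629 of that water:
0.629×0.943×(1−α)×2260 = 904
(1−α) = 904/1340.5 = 0.6744;  α = 0.3256.
Bypass flow = 0.3256×2260 = 735.93 kg/s.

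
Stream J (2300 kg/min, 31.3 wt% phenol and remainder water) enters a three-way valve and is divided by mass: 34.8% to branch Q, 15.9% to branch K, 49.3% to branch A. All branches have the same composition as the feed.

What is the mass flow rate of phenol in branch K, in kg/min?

114.5 kg/min

Branch K total = 0.159×2300 = 365.7 kg/min.
phenol in K = 0.313×365.7 = 114.46 kg/min.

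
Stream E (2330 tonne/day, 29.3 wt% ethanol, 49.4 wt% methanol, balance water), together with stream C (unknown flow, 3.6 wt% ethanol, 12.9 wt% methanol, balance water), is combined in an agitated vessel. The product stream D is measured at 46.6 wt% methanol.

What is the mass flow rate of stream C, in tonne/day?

193.6 tonne/day

Let C be the unknown flow. Total out = 2330 + C.
methanol balance: 1151 + 0.129·C = 0.466·(2330 + C)
(0.129 − 0.466)·C = 0.466×2330 − 1151 = -65.24
C = -65.24 / -0.337 = 193.59 tonne/day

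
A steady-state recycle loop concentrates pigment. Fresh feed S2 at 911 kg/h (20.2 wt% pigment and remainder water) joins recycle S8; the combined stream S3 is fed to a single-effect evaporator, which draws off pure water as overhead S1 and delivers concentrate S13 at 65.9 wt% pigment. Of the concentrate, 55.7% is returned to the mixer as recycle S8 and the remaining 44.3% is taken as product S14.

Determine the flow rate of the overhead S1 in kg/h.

631.8 kg/h

Overall pigment balance (none leaves overhead): pigment in fresh feed = pigment in product, i.e. 911×0.202 = (1−0.557)·S13·0.659.
S13 = 184.02/(0.659×0.443) = 630.35 kg/h.
Recycle S8 = 0.557×630.35 = 351.1 kg/h.
Combined feed S3 = 911 + 351.1 = 1262.1 kg/h.
Overhead S1 = S3 − S13 = 1262.1 − 630.35 = 631.76 kg/h.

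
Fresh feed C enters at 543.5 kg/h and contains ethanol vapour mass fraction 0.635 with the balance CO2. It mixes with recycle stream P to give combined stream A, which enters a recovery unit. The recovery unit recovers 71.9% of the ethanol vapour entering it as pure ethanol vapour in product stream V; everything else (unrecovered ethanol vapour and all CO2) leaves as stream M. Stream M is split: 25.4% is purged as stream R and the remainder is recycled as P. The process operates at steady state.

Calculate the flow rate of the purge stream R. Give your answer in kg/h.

229.5 kg/h

CO2 enters only via C and leaves only via the purge: 543.5×0.365 = 0.254×(CO2 in M), and the recovery unit passes all CO2, so CO2 in A = CO2 in M = 781.01 kg/h.
ethanol vapour in A: m_A = 543.5×0.635 + (1−0.254)·(1−0.719)·m_A, so m_A = 345.12/0.7904 = 436.66 kg/h.
M = (1−0.719)×436.66 + 781.01 = 903.71 kg/h.
Purge R = 0.254×903.71 = 229.54 kg/h.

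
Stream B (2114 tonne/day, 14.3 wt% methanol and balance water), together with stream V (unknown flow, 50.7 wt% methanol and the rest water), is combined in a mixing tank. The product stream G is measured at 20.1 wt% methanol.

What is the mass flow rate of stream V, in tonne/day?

400.7 tonne/day

Let V be the unknown flow. Total out = 2114 + V.
methanol balance: 302.3 + 0.507·V = 0.201·(2114 + V)
(0.507 − 0.201)·V = 0.201×2114 − 302.3 = 122.61
V = 122.61 / 0.306 = 400.69 tonne/day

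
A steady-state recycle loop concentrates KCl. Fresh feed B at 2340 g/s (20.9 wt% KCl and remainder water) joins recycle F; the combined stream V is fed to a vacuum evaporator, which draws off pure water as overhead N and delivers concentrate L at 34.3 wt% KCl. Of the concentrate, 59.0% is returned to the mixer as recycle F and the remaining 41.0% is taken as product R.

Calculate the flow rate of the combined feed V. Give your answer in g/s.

4392 g/s

Overall KCl balance (none leaves overhead): KCl in fresh feed = KCl in product, i.e. 2340×0.209 = (1−0.590)·L·0.343.
L = 489.06/(0.343×0.410) = 3477.6 g/s.
Recycle F = 0.590×3477.6 = 2051.8 g/s.
Combined feed V = 2340 + 2051.8 = 4391.8 g/s.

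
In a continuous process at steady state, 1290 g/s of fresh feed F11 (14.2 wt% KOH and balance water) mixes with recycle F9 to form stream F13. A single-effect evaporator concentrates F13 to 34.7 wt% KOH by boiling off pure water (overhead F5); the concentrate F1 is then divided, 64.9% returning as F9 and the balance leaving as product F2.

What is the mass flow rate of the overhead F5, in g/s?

Overall KOH balance (none leaves overhead): KOH in fresh feed = KOH in product, i.e. 1290×0.142 = (1−0.649)·F1·0.347.
F1 = 183.18/(0.347×0.351) = 1504 g/s.
Recycle F9 = 0.649×1504 = 976.08 g/s.
Combined feed F13 = 1290 + 976.08 = 2266.1 g/s.
Overhead F5 = F13 − F1 = 2266.1 − 1504 = 762.1 g/s.

762.1 g/s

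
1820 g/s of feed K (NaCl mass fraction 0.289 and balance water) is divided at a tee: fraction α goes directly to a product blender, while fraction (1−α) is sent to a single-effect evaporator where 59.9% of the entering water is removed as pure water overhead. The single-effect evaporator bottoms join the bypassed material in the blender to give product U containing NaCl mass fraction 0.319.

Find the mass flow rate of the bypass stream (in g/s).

1418 g/s

All 1820×0.289 = 525.98 g/s of NaCl reaches U, so U = 525.98/0.319 = 1648.8 g/s and vapour = 171.16 g/s.
The evaporator receives (1−α)·1820 of feed at 0.711 water and removes 0.599 of that water:
0.599×0.711×(1−α)×1820 = 171.16
(1−α) = 171.16/775.12 = 0.2208;  α = 0.7792.
Bypass flow = 0.7792×1820 = 1418.1 g/s.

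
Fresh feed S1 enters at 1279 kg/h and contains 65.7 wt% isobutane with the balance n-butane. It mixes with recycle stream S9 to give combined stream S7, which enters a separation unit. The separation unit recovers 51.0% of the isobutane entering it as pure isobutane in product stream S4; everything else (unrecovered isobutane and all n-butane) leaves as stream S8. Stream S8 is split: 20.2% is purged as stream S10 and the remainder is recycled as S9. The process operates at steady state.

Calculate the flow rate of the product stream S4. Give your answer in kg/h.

703.7 kg/h

isobutane in S7: m_A = 1279×0.657 + (1−0.202)·(1−0.510)·m_A, so m_A = 840.3/0.6090 = 1379.9 kg/h.
Product S4 = 0.510×1379.9 = 703.73 kg/h.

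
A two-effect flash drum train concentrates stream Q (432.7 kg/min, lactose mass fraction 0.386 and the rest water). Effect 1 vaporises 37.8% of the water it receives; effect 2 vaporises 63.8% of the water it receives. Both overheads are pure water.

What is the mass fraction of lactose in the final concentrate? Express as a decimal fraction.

water in feed = 432.7×0.614 = 265.68 kg/min.
After stage 1: water left = (1−0.378)×265.68 = 165.25; stream total = 332.27 kg/min.
After stage 2: water left = (1−0.638)×165.25 = 59.821; final concentrate = 226.84 kg/min.
lactose fraction = 167.02/226.84 = 0.736.

0.736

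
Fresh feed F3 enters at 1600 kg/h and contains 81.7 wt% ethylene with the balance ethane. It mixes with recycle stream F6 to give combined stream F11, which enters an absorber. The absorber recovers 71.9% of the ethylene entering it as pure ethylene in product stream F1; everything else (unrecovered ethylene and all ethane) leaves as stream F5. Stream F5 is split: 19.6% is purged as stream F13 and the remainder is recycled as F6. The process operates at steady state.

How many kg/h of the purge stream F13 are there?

ethane enters only via F3 and leaves only via the purge: 1600×0.183 = 0.196×(ethane in F5), and the absorber passes all ethane, so ethane in F11 = ethane in F5 = 1493.9 kg/h.
ethylene in F11: m_A = 1600×0.817 + (1−0.196)·(1−0.719)·m_A, so m_A = 1307.2/0.7741 = 1688.7 kg/h.
F5 = (1−0.719)×1688.7 + 1493.9 = 1968.4 kg/h.
Purge F13 = 0.196×1968.4 = 385.81 kg/h.

385.8 kg/h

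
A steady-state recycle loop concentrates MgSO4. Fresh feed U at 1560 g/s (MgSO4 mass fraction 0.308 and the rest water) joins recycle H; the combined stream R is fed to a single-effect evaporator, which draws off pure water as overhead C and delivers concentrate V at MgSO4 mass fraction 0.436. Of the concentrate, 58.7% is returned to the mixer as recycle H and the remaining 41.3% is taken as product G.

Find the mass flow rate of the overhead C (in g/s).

458 g/s

Overall MgSO4 balance (none leaves overhead): MgSO4 in fresh feed = MgSO4 in product, i.e. 1560×0.308 = (1−0.587)·V·0.436.
V = 480.48/(0.436×0.413) = 2668.3 g/s.
Recycle H = 0.587×2668.3 = 1566.3 g/s.
Combined feed R = 1560 + 1566.3 = 3126.3 g/s.
Overhead C = R − V = 3126.3 − 2668.3 = 457.98 g/s.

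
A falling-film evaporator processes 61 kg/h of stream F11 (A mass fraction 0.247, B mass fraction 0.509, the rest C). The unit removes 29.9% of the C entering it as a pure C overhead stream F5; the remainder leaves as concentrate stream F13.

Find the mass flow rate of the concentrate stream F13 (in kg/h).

C entering = 61×0.244 = 14.884 kg/h; overhead removed = 0.299×14.884 = 4.4503 kg/h.
Concentrate = 61 − 4.4503 = 56.55 kg/h.

56.55 kg/h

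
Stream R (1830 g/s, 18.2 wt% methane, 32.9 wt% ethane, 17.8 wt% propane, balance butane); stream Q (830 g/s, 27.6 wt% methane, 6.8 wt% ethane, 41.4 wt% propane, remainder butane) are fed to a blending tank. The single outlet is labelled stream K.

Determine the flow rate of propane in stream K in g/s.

669.4 g/s

propane out = propane in = 1830×0.178 + 830×0.414 = 669.36 g/s.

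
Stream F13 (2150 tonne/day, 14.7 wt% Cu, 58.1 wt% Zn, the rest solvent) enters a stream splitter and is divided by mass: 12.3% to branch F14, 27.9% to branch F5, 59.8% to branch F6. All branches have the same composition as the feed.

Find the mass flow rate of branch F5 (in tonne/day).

Branch F5 flow = 0.279×2150 = 599.85 tonne/day.

599.9 tonne/day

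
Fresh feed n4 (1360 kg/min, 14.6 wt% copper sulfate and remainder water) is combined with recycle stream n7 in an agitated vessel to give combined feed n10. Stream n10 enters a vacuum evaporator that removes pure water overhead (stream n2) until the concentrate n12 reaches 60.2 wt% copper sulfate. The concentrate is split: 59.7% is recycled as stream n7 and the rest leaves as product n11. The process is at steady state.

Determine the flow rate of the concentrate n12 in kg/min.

818.4 kg/min

Overall copper sulfate balance (none leaves overhead): copper sulfate in fresh feed = copper sulfate in product, i.e. 1360×0.146 = (1−0.597)·n12·0.602.
n12 = 198.56/(0.602×0.403) = 818.45 kg/min.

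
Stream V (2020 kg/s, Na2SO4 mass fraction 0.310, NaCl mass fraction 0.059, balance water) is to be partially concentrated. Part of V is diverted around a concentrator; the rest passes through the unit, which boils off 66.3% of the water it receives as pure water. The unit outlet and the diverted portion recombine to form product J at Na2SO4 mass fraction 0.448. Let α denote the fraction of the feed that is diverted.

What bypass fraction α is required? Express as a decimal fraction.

0.264

All 2020×0.310 = 626.2 kg/s of Na2SO4 reaches J, so J = 626.2/0.448 = 1397.8 kg/s and vapour = 622.23 kg/s.
The evaporator receives (1−α)·2020 of feed at 0.631 water and removes 0.663 of that water:
0.663×0.631×(1−α)×2020 = 622.23
(1−α) = 622.23/845.07 = 0.7363;  α = 0.2637.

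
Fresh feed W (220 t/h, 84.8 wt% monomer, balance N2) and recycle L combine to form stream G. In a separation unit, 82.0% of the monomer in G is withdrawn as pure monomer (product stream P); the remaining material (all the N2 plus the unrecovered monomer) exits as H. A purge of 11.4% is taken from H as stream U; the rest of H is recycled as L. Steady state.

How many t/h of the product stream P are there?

monomer in G: m_A = 220×0.848 + (1−0.114)·(1−0.820)·m_A, so m_A = 186.56/0.8405 = 221.96 t/h.
Product P = 0.820×221.96 = 182.01 t/h.

182 t/h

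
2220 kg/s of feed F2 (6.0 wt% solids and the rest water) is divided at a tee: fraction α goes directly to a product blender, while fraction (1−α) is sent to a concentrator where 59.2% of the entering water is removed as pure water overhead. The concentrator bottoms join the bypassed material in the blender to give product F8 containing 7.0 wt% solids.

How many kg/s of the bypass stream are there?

1650 kg/s

All 2220×0.060 = 133.2 kg/s of solids reaches F8, so F8 = 133.2/0.070 = 1902.9 kg/s and vapour = 317.14 kg/s.
The evaporator receives (1−α)·2220 of feed at 0.940 water and removes 0.592 of that water:
0.592×0.940×(1−α)×2220 = 317.14
(1−α) = 317.14/1235.4 = 0.2567;  α = 0.7433.
Bypass flow = 0.7433×2220 = 1650.1 kg/s.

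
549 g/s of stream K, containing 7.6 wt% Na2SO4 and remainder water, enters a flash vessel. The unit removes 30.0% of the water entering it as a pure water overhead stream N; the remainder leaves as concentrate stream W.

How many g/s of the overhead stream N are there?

water entering = 549×0.924 = 507.28 g/s; overhead removed = 0.300×507.28 = 152.18 g/s.

152.2 g/s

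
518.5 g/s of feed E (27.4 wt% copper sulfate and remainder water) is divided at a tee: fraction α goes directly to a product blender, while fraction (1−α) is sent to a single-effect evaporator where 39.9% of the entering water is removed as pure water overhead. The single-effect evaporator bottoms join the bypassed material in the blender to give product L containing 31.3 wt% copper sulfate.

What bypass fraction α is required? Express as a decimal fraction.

All 518.5×0.274 = 142.07 g/s of copper sulfate reaches L, so L = 142.07/0.313 = 453.89 g/s and vapour = 64.605 g/s.
The evaporator receives (1−α)·518.5 of feed at 0.726 water and removes 0.399 of that water:
0.399×0.726×(1−α)×518.5 = 64.605
(1−α) = 64.605/150.2 = 0.4301;  α = 0.5699.

0.570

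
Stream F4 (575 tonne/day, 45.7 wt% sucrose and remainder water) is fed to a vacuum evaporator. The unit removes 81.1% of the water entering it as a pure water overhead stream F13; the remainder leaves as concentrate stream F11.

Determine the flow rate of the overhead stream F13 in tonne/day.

water entering = 575×0.543 = 312.23 tonne/day; overhead removed = 0.811×312.23 = 253.21 tonne/day.

253.2 tonne/day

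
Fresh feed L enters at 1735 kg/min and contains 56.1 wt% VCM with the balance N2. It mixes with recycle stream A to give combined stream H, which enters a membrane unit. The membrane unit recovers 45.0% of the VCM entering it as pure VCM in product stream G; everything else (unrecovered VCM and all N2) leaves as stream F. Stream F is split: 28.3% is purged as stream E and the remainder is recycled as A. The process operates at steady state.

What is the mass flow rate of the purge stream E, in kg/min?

N2 enters only via L and leaves only via the purge: 1735×0.439 = 0.283×(N2 in F), and the membrane unit passes all N2, so N2 in H = N2 in F = 2691.4 kg/min.
VCM in H: m_A = 1735×0.561 + (1−0.283)·(1−0.450)·m_A, so m_A = 973.34/0.6056 = 1607.1 kg/min.
F = (1−0.450)×1607.1 + 2691.4 = 3575.3 kg/min.
Purge E = 0.283×3575.3 = 1011.8 kg/min.

1012 kg/min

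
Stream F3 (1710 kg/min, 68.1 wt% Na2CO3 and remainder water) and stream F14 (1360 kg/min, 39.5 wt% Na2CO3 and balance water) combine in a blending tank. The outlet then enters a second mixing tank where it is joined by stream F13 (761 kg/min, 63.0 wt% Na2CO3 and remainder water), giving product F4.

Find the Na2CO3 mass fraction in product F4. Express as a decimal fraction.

0.569

Overall, product flow = 3831 kg/min.
Na2CO3 in = 1710×0.681 + 1360×0.395 + 761×0.630 = 2181.1 kg/min.
Na2CO3 fraction in F4 = 0.569.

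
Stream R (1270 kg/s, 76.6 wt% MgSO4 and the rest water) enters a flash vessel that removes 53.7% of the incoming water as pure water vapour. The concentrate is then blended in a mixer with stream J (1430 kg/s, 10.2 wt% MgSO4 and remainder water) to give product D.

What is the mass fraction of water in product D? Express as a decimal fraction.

Vapour removed = 0.537×0.234×1270 = 159.59 kg/s; concentrate = 1110.4 kg/s.
water reaching the mixer = 137.59 (from concentrate) + 1430×0.898 = 1421.7 kg/s.
Product flow = 1110.4 + 1430 = 2540.4 kg/s; water fraction = 0.560.

0.560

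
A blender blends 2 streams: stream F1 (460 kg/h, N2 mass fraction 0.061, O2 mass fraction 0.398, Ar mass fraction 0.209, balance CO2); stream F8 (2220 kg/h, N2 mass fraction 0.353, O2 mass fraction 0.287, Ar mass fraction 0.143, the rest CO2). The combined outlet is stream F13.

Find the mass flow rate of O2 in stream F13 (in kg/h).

O2 out = O2 in = 460×0.398 + 2220×0.287 = 820.22 kg/h.

820.2 kg/h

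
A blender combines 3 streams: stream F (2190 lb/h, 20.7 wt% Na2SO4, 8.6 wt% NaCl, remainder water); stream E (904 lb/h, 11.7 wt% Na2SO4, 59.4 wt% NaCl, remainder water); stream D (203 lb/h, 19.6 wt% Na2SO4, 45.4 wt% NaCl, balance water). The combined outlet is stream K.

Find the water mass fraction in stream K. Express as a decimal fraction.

Total flow out = 2190 + 904 + 203 = 3297 lb/h.
water in = 2190×0.707 + 904×0.289 + 203×0.350 = 1880.6 lb/h.
water mass fraction in K = 1880.6/3297 = 0.570.

0.570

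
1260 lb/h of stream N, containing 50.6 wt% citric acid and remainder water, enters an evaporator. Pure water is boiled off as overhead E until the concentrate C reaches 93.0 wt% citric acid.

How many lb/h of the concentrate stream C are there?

685.5 lb/h

citric acid is conserved: 1260×0.506 = 637.56 lb/h all reports to the concentrate.
Concentrate = 637.56/(target fraction) = 685.55 lb/h.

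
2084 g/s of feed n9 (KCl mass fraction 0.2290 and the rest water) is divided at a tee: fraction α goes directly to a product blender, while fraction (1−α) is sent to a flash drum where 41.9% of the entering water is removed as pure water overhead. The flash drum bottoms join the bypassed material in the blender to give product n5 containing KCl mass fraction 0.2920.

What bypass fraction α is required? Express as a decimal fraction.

All 2084×0.229 = 477.24 g/s of KCl reaches n5, so n5 = 477.24/0.292 = 1634.4 g/s and vapour = 449.63 g/s.
The evaporator receives (1−α)·2084 of feed at 0.771 water and removes 0.419 of that water:
0.419×0.771×(1−α)×2084 = 449.63
(1−α) = 449.63/673.23 = 0.6679;  α = 0.3321.

0.332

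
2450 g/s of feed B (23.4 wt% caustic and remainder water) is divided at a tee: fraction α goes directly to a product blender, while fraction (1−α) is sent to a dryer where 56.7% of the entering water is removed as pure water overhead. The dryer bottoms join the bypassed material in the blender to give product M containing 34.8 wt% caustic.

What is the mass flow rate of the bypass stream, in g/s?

All 2450×0.234 = 573.3 g/s of caustic reaches M, so M = 573.3/0.348 = 1647.4 g/s and vapour = 802.59 g/s.
The evaporator receives (1−α)·2450 of feed at 0.766 water and removes 0.567 of that water:
0.567×0.766×(1−α)×2450 = 802.59
(1−α) = 802.59/1064.1 = 0.7542;  α = 0.2458.
Bypass flow = 0.2458×2450 = 602.09 g/s.

602.1 g/s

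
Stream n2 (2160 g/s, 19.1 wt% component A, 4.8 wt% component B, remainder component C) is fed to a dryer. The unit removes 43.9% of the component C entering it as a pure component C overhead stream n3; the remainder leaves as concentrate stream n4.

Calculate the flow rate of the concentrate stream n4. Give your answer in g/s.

1438 g/s

component C entering = 2160×0.761 = 1643.8 g/s; overhead removed = 0.439×1643.8 = 721.61 g/s.
Concentrate = 2160 − 721.61 = 1438.4 g/s.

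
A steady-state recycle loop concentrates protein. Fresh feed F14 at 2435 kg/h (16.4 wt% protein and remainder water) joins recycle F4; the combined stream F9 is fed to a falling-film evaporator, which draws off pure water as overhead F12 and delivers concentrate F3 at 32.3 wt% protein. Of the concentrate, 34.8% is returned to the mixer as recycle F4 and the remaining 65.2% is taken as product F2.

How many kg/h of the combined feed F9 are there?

3095 kg/h

Overall protein balance (none leaves overhead): protein in fresh feed = protein in product, i.e. 2435×0.164 = (1−0.348)·F3·0.323.
F3 = 399.34/(0.323×0.652) = 1896.2 kg/h.
Recycle F4 = 0.348×1896.2 = 659.89 kg/h.
Combined feed F9 = 2435 + 659.89 = 3094.9 kg/h.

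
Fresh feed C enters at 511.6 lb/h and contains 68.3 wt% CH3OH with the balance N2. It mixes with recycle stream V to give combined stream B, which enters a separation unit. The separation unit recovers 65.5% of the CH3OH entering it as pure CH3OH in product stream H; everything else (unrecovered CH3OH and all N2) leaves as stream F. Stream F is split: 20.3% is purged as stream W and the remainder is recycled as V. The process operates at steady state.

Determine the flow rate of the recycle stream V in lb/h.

769.2 lb/h

N2 enters only via C and leaves only via the purge: 511.6×0.317 = 0.203×(N2 in F), and the separation unit passes all N2, so N2 in B = N2 in F = 798.9 lb/h.
CH3OH in B: m_A = 511.6×0.683 + (1−0.203)·(1−0.655)·m_A, so m_A = 349.42/0.7250 = 481.94 lb/h.
F = (1−0.655)×481.94 + 798.9 = 965.17 lb/h.
Recycle V = (1−0.203)×965.17 = 769.24 lb/h.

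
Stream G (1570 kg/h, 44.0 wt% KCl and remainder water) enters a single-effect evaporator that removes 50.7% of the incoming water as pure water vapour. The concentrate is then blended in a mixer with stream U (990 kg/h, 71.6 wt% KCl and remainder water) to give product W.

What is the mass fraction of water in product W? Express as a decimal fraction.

0.3380

Vapour removed = 0.507×0.560×1570 = 445.75 kg/h; concentrate = 1124.2 kg/h.
water reaching the mixer = 433.45 (from concentrate) + 990×0.284 = 714.61 kg/h.
Product flow = 1124.2 + 990 = 2114.2 kg/h; water fraction = 0.3380.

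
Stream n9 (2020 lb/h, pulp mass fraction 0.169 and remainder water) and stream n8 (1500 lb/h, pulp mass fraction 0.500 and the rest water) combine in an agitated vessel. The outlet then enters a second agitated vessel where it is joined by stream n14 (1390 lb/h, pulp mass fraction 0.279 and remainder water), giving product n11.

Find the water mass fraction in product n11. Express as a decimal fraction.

Overall, product flow = 4910 lb/h.
water in = 2020×0.831 + 1500×0.500 + 1390×0.721 = 3430.8 lb/h.
water fraction in n11 = 0.699.

0.699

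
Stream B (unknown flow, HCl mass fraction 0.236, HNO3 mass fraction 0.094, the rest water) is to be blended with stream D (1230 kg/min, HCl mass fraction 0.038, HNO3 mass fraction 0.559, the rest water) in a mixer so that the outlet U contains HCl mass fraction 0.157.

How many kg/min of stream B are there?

1853 kg/min

Let B be the unknown flow. Total out = 1230 + B.
HCl balance: 46.74 + 0.236·B = 0.157·(1230 + B)
(0.236 − 0.157)·B = 0.157×1230 − 46.74 = 146.37
B = 146.37 / 0.079 = 1852.8 kg/min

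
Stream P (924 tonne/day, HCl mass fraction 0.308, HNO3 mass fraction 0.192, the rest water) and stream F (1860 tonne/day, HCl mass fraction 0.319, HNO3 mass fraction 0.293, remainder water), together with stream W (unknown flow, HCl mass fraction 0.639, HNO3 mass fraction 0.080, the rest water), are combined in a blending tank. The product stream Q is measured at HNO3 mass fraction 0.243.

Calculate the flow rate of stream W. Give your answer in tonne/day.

281.4 tonne/day

Let W be the unknown flow. Total out = 2784 + W.
HNO3 balance: 722.39 + 0.080·W = 0.243·(2784 + W)
(0.080 − 0.243)·W = 0.243×2784 − 722.39 = -45.876
W = -45.876 / -0.163 = 281.45 tonne/day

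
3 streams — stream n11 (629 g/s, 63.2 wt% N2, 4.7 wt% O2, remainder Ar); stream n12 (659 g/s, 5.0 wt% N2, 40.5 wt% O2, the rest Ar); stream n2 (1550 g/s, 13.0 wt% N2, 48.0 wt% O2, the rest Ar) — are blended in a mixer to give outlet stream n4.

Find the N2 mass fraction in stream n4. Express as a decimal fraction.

0.223

Total flow out = 629 + 659 + 1550 = 2838 g/s.
N2 in = 629×0.632 + 659×0.050 + 1550×0.130 = 631.98 g/s.
N2 mass fraction in n4 = 631.98/2838 = 0.223.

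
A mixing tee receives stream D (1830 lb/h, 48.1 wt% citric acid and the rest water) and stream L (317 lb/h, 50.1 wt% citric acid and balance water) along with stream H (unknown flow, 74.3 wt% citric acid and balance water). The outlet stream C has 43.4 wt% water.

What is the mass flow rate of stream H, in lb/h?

Let H be the unknown flow. Total out = 2147 + H.
water balance: 1108 + 0.257·H = 0.434·(2147 + H)
(0.257 − 0.434)·H = 0.434×2147 − 1108 = -176.15
H = -176.15 / -0.177 = 995.23 lb/h

995.2 lb/h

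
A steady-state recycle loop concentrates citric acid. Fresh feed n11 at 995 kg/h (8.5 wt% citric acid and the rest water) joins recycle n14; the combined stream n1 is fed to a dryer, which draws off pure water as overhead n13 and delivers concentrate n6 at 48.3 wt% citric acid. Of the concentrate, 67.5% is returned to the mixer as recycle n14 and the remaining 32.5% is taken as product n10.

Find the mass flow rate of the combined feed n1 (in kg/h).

Overall citric acid balance (none leaves overhead): citric acid in fresh feed = citric acid in product, i.e. 995×0.085 = (1−0.675)·n6·0.483.
n6 = 84.575/(0.483×0.325) = 538.78 kg/h.
Recycle n14 = 0.675×538.78 = 363.68 kg/h.
Combined feed n1 = 995 + 363.68 = 1358.7 kg/h.

1359 kg/h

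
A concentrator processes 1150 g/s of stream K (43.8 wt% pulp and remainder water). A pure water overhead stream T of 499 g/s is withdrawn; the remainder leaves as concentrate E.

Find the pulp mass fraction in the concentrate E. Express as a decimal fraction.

pulp is not removed: 1150×0.438 = 503.7 g/s of pulp enters E.
Concentrate = 1150 − 499 = 651 g/s.
Mass fraction = 503.7/651 = 0.774.

0.774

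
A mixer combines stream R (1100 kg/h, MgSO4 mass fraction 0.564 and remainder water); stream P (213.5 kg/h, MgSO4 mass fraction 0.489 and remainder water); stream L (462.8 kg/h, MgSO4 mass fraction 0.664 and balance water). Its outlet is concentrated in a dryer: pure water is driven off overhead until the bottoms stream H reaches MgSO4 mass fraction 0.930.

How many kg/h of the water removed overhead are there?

MgSO4 entering = 1100×0.564 + 213.5×0.489 + 462.8×0.664 = 1032.1 kg/h.
All MgSO4 reports to H, so H = 1032.1/0.930 = 1109.8 kg/h.
Total feed = 1776.3 kg/h; overhead = 1776.3 − 1109.8 = 666.51 kg/h.

666.5 kg/h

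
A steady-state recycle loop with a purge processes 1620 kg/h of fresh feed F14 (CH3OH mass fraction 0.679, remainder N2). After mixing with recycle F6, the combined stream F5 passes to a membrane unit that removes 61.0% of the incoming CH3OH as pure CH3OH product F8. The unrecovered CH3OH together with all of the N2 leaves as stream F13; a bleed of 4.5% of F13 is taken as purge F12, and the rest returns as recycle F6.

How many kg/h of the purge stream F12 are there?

550.8 kg/h

N2 enters only via F14 and leaves only via the purge: 1620×0.321 = 0.045×(N2 in F13), and the membrane unit passes all N2, so N2 in F5 = N2 in F13 = 11556 kg/h.
CH3OH in F5: m_A = 1620×0.679 + (1−0.045)·(1−0.610)·m_A, so m_A = 1100/0.6276 = 1752.8 kg/h.
F13 = (1−0.610)×1752.8 + 11556 = 12240 kg/h.
Purge F12 = 0.045×12240 = 550.78 kg/h.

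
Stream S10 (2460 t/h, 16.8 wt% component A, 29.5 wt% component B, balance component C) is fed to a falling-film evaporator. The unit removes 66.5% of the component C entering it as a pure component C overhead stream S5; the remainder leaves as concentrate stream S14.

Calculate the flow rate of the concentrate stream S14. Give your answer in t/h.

component C entering = 2460×0.537 = 1321 t/h; overhead removed = 0.665×1321 = 878.48 t/h.
Concentrate = 2460 − 878.48 = 1581.5 t/h.

1582 t/h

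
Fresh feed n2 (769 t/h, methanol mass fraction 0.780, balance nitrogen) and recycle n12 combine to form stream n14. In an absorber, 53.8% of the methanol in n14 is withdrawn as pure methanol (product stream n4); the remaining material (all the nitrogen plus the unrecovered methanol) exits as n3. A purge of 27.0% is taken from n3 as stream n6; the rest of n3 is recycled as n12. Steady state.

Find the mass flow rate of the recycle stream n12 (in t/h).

762.7 t/h

nitrogen enters only via n2 and leaves only via the purge: 769×0.220 = 0.270×(nitrogen in n3), and the absorber passes all nitrogen, so nitrogen in n14 = nitrogen in n3 = 626.59 t/h.
methanol in n14: m_A = 769×0.780 + (1−0.270)·(1−0.538)·m_A, so m_A = 599.82/0.6627 = 905.06 t/h.
n3 = (1−0.538)×905.06 + 626.59 = 1044.7 t/h.
Recycle n12 = (1−0.270)×1044.7 = 762.65 t/h.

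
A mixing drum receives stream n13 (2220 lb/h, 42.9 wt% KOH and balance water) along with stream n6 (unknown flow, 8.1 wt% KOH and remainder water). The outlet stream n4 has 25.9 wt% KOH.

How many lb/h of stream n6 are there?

2120 lb/h

Let n6 be the unknown flow. Total out = 2220 + n6.
KOH balance: 952.38 + 0.081·n6 = 0.259·(2220 + n6)
(0.081 − 0.259)·n6 = 0.259×2220 − 952.38 = -377.4
n6 = -377.4 / -0.178 = 2120.2 lb/h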